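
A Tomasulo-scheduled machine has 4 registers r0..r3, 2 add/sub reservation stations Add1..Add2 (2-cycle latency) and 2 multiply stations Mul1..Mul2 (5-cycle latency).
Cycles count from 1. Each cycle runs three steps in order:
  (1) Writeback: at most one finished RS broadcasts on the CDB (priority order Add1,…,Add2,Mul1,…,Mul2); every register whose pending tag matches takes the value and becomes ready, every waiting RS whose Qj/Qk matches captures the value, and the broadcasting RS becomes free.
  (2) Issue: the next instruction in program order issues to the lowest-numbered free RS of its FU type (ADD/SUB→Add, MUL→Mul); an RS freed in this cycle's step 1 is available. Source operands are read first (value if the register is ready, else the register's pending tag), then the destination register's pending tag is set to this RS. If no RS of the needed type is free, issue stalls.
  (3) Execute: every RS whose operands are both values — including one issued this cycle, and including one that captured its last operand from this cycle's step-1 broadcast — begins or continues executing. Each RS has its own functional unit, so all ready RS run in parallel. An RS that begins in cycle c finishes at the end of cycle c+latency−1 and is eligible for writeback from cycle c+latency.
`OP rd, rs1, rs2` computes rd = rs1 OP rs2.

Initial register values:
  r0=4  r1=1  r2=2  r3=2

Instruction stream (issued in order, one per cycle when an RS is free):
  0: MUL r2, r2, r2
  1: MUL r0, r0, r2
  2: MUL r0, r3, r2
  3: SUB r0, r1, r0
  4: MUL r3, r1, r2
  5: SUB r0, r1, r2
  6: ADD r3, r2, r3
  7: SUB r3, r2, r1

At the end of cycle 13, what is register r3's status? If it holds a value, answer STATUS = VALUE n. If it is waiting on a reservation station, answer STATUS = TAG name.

STATUS = TAG Add1

  c1: issue MUL r2<-Mul1  regs: r0:4,r1:1,r2:Mul1,r3:2
  c2: issue MUL r0<-Mul2  regs: r0:Mul2,r1:1,r2:Mul1,r3:2
  c3: stall  regs: r0:Mul2,r1:1,r2:Mul1,r3:2
  c4: stall  regs: r0:Mul2,r1:1,r2:Mul1,r3:2
  c5: stall  regs: r0:Mul2,r1:1,r2:Mul1,r3:2
  c6: CDB Mul1=4; issue MUL r0<-Mul1  regs: r0:Mul1,r1:1,r2:4,r3:2
  c7: issue SUB r0<-Add1  regs: r0:Add1,r1:1,r2:4,r3:2
  c8: stall  regs: r0:Add1,r1:1,r2:4,r3:2
  c9: stall  regs: r0:Add1,r1:1,r2:4,r3:2
  c10: stall  regs: r0:Add1,r1:1,r2:4,r3:2
  c11: CDB Mul1=8; issue MUL r3<-Mul1  regs: r0:Add1,r1:1,r2:4,r3:Mul1
  c12: CDB Mul2=16; issue SUB r0<-Add2  regs: r0:Add2,r1:1,r2:4,r3:Mul1
  c13: CDB Add1=-7; issue ADD r3<-Add1  regs: r0:Add2,r1:1,r2:4,r3:Add1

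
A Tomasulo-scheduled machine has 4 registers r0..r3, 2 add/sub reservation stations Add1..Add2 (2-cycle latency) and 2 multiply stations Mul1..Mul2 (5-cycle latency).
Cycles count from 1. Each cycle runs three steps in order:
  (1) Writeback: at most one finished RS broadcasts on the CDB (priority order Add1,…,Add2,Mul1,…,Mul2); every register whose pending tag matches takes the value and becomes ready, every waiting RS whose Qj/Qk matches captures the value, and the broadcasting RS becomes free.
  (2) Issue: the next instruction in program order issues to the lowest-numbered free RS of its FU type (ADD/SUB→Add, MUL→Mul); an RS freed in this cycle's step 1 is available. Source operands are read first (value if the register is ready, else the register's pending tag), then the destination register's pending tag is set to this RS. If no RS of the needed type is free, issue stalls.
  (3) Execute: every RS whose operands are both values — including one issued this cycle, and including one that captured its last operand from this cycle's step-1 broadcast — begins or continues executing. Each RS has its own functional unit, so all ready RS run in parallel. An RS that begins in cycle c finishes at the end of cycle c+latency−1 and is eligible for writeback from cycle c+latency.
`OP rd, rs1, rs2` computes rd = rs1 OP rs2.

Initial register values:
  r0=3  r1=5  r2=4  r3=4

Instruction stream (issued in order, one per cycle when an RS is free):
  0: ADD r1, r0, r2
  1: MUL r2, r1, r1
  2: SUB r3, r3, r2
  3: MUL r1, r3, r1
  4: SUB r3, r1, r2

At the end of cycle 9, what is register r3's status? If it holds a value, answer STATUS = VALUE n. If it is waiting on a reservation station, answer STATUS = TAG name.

cycle 1: issue ADD r1<-Add1 // r0:3,r1:Add1,r2:4,r3:4
cycle 2: issue MUL r2<-Mul1 // r0:3,r1:Add1,r2:Mul1,r3:4
cycle 3: CDB Add1=7; issue SUB r3<-Add1 // r0:3,r1:7,r2:Mul1,r3:Add1
cycle 4: issue MUL r1<-Mul2 // r0:3,r1:Mul2,r2:Mul1,r3:Add1
cycle 5: issue SUB r3<-Add2 // r0:3,r1:Mul2,r2:Mul1,r3:Add2
cycle 6: - // r0:3,r1:Mul2,r2:Mul1,r3:Add2
cycle 7: - // r0:3,r1:Mul2,r2:Mul1,r3:Add2
cycle 8: CDB Mul1=49 // r0:3,r1:Mul2,r2:49,r3:Add2
cycle 9: - // r0:3,r1:Mul2,r2:49,r3:Add2

STATUS = TAG Add2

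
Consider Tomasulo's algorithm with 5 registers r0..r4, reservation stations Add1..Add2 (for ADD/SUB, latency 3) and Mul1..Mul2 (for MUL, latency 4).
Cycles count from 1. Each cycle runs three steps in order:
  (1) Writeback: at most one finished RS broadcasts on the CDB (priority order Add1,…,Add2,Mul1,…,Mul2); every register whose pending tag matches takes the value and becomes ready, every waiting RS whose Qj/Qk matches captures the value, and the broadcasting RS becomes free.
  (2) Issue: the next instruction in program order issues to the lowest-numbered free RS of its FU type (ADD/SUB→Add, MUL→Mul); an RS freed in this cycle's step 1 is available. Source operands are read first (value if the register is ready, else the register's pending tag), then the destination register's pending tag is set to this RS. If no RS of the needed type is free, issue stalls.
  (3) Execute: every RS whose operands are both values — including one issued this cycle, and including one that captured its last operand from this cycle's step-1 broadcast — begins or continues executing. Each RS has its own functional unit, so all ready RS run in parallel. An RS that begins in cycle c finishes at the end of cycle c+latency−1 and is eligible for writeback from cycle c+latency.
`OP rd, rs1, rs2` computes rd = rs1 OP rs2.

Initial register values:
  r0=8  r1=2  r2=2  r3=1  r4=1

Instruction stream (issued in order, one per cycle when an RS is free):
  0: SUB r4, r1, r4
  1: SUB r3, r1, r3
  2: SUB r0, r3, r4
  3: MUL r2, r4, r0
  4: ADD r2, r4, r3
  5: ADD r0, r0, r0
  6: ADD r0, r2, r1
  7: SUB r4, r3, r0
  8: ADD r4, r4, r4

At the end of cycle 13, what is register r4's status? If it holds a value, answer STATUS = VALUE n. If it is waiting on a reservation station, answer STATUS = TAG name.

  c1: issue SUB r4<-Add1  regs: r0:8,r1:2,r2:2,r3:1,r4:Add1
  c2: issue SUB r3<-Add2  regs: r0:8,r1:2,r2:2,r3:Add2,r4:Add1
  c3: stall  regs: r0:8,r1:2,r2:2,r3:Add2,r4:Add1
  c4: CDB Add1=1; issue SUB r0<-Add1  regs: r0:Add1,r1:2,r2:2,r3:Add2,r4:1
  c5: CDB Add2=1; issue MUL r2<-Mul1  regs: r0:Add1,r1:2,r2:Mul1,r3:1,r4:1
  c6: issue ADD r2<-Add2  regs: r0:Add1,r1:2,r2:Add2,r3:1,r4:1
  c7: stall  regs: r0:Add1,r1:2,r2:Add2,r3:1,r4:1
  c8: CDB Add1=0; issue ADD r0<-Add1  regs: r0:Add1,r1:2,r2:Add2,r3:1,r4:1
  c9: CDB Add2=2; issue ADD r0<-Add2  regs: r0:Add2,r1:2,r2:2,r3:1,r4:1
  c10: stall  regs: r0:Add2,r1:2,r2:2,r3:1,r4:1
  c11: CDB Add1=0; issue SUB r4<-Add1  regs: r0:Add2,r1:2,r2:2,r3:1,r4:Add1
  c12: CDB Add2=4; issue ADD r4<-Add2  regs: r0:4,r1:2,r2:2,r3:1,r4:Add2
  c13: CDB Mul1=0  regs: r0:4,r1:2,r2:2,r3:1,r4:Add2

STATUS = TAG Add2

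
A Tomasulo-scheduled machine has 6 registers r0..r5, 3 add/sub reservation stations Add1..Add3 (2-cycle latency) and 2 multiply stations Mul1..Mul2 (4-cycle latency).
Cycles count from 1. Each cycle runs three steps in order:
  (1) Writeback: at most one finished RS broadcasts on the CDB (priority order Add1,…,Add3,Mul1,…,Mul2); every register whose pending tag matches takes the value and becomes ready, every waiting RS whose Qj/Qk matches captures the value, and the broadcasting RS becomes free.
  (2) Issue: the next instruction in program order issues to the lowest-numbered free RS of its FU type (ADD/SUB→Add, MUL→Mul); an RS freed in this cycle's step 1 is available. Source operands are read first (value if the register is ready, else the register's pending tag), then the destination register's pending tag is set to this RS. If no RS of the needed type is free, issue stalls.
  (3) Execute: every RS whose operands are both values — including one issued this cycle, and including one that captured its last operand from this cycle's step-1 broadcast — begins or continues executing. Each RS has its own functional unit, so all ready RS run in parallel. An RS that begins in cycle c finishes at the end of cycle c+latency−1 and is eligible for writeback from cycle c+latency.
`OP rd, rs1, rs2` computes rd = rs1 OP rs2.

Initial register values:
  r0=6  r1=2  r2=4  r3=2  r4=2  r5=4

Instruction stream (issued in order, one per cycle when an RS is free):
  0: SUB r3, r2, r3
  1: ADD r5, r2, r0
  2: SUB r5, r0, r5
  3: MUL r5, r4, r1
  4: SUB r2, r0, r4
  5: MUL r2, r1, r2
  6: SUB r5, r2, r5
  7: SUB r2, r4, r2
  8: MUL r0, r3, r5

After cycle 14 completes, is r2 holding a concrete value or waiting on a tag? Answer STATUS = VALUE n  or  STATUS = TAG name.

STATUS = VALUE -6

  c1: issue SUB r3<-Add1  regs: r0:6,r1:2,r2:4,r3:Add1,r4:2,r5:4
  c2: issue ADD r5<-Add2  regs: r0:6,r1:2,r2:4,r3:Add1,r4:2,r5:Add2
  c3: CDB Add1=2; issue SUB r5<-Add1  regs: r0:6,r1:2,r2:4,r3:2,r4:2,r5:Add1
  c4: CDB Add2=10; issue MUL r5<-Mul1  regs: r0:6,r1:2,r2:4,r3:2,r4:2,r5:Mul1
  c5: issue SUB r2<-Add2  regs: r0:6,r1:2,r2:Add2,r3:2,r4:2,r5:Mul1
  c6: CDB Add1=-4; issue MUL r2<-Mul2  regs: r0:6,r1:2,r2:Mul2,r3:2,r4:2,r5:Mul1
  c7: CDB Add2=4; issue SUB r5<-Add1  regs: r0:6,r1:2,r2:Mul2,r3:2,r4:2,r5:Add1
  c8: CDB Mul1=4; issue SUB r2<-Add2  regs: r0:6,r1:2,r2:Add2,r3:2,r4:2,r5:Add1
  c9: issue MUL r0<-Mul1  regs: r0:Mul1,r1:2,r2:Add2,r3:2,r4:2,r5:Add1
  c10: -  regs: r0:Mul1,r1:2,r2:Add2,r3:2,r4:2,r5:Add1
  c11: CDB Mul2=8  regs: r0:Mul1,r1:2,r2:Add2,r3:2,r4:2,r5:Add1
  c12: -  regs: r0:Mul1,r1:2,r2:Add2,r3:2,r4:2,r5:Add1
  c13: CDB Add1=4  regs: r0:Mul1,r1:2,r2:Add2,r3:2,r4:2,r5:4
  c14: CDB Add2=-6  regs: r0:Mul1,r1:2,r2:-6,r3:2,r4:2,r5:4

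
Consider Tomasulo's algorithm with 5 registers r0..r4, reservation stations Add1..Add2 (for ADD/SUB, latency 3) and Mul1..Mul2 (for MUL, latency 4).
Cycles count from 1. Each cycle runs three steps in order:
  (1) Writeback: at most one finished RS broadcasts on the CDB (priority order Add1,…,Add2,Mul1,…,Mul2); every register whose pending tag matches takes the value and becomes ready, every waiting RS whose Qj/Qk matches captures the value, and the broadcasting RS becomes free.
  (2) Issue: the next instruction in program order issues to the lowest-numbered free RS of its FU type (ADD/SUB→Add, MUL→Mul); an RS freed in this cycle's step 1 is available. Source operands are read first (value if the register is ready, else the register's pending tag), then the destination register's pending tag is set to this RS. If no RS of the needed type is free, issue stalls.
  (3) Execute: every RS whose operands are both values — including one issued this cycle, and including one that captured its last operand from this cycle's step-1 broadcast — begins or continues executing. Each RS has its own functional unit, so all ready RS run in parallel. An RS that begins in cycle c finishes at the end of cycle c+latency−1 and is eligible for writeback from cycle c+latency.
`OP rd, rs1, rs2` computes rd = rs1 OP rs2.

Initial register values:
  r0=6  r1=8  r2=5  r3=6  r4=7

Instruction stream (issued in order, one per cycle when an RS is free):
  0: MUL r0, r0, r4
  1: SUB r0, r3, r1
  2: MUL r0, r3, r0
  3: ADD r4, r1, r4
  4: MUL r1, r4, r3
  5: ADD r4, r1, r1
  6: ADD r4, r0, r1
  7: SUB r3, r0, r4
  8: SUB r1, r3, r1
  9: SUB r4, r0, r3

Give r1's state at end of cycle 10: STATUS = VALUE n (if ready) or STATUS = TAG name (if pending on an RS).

STATUS = TAG Mul1

cycle 1: issue MUL r0<-Mul1 // r0:Mul1,r1:8,r2:5,r3:6,r4:7
cycle 2: issue SUB r0<-Add1 // r0:Add1,r1:8,r2:5,r3:6,r4:7
cycle 3: issue MUL r0<-Mul2 // r0:Mul2,r1:8,r2:5,r3:6,r4:7
cycle 4: issue ADD r4<-Add2 // r0:Mul2,r1:8,r2:5,r3:6,r4:Add2
cycle 5: CDB Add1=-2; stall // r0:Mul2,r1:8,r2:5,r3:6,r4:Add2
cycle 6: CDB Mul1=42; issue MUL r1<-Mul1 // r0:Mul2,r1:Mul1,r2:5,r3:6,r4:Add2
cycle 7: CDB Add2=15; issue ADD r4<-Add1 // r0:Mul2,r1:Mul1,r2:5,r3:6,r4:Add1
cycle 8: issue ADD r4<-Add2 // r0:Mul2,r1:Mul1,r2:5,r3:6,r4:Add2
cycle 9: CDB Mul2=-12; stall // r0:-12,r1:Mul1,r2:5,r3:6,r4:Add2
cycle 10: stall // r0:-12,r1:Mul1,r2:5,r3:6,r4:Add2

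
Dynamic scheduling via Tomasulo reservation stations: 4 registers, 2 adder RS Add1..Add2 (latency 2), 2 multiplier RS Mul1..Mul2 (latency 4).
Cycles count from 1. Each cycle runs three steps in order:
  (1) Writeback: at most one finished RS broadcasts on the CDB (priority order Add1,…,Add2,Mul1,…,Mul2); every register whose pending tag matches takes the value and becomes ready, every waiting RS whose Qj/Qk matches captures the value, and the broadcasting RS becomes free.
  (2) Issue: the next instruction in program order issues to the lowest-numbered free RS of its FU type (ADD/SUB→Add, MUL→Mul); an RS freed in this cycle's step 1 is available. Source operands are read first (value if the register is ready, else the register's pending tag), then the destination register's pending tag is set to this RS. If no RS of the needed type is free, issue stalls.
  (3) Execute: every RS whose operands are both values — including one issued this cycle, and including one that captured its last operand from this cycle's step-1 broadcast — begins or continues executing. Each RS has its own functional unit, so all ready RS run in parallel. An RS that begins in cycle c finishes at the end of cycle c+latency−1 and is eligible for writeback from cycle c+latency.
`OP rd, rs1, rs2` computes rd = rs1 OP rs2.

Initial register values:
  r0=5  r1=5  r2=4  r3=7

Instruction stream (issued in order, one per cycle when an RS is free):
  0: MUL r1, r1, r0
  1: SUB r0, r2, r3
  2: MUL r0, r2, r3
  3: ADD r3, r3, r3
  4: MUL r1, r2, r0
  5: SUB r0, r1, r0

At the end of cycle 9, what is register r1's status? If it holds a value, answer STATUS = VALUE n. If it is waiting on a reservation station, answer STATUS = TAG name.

STATUS = TAG Mul1

c1: issue MUL r1<-Mul1 | r0:5,r1:Mul1,r2:4,r3:7
c2: issue SUB r0<-Add1 | r0:Add1,r1:Mul1,r2:4,r3:7
c3: issue MUL r0<-Mul2 | r0:Mul2,r1:Mul1,r2:4,r3:7
c4: CDB Add1=-3; issue ADD r3<-Add1 | r0:Mul2,r1:Mul1,r2:4,r3:Add1
c5: CDB Mul1=25; issue MUL r1<-Mul1 | r0:Mul2,r1:Mul1,r2:4,r3:Add1
c6: CDB Add1=14; issue SUB r0<-Add1 | r0:Add1,r1:Mul1,r2:4,r3:14
c7: CDB Mul2=28 | r0:Add1,r1:Mul1,r2:4,r3:14
c8: - | r0:Add1,r1:Mul1,r2:4,r3:14
c9: - | r0:Add1,r1:Mul1,r2:4,r3:14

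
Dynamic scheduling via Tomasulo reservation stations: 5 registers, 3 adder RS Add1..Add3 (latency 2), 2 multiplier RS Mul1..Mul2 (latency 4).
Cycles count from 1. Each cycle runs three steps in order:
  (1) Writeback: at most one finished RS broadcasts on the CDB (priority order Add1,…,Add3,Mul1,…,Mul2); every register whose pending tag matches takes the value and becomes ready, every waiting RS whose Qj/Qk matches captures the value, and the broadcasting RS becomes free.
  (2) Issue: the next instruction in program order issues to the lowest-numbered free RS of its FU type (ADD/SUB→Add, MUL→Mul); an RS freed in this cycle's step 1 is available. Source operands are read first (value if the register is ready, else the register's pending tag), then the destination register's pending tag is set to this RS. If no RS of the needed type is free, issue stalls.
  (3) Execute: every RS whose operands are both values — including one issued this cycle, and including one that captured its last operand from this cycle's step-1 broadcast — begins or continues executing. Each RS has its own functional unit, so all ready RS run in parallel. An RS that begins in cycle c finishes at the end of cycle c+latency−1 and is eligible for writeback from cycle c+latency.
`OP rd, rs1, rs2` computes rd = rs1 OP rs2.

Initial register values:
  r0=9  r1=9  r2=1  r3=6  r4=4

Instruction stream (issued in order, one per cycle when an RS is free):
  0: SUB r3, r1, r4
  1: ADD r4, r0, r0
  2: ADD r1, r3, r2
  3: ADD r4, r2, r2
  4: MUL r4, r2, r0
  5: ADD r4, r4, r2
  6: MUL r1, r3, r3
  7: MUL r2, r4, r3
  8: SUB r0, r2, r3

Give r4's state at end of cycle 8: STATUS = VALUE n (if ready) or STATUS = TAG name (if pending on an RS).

STATUS = TAG Add1

  c1: issue SUB r3<-Add1  regs: r0:9,r1:9,r2:1,r3:Add1,r4:4
  c2: issue ADD r4<-Add2  regs: r0:9,r1:9,r2:1,r3:Add1,r4:Add2
  c3: CDB Add1=5; issue ADD r1<-Add1  regs: r0:9,r1:Add1,r2:1,r3:5,r4:Add2
  c4: CDB Add2=18; issue ADD r4<-Add2  regs: r0:9,r1:Add1,r2:1,r3:5,r4:Add2
  c5: CDB Add1=6; issue MUL r4<-Mul1  regs: r0:9,r1:6,r2:1,r3:5,r4:Mul1
  c6: CDB Add2=2; issue ADD r4<-Add1  regs: r0:9,r1:6,r2:1,r3:5,r4:Add1
  c7: issue MUL r1<-Mul2  regs: r0:9,r1:Mul2,r2:1,r3:5,r4:Add1
  c8: stall  regs: r0:9,r1:Mul2,r2:1,r3:5,r4:Add1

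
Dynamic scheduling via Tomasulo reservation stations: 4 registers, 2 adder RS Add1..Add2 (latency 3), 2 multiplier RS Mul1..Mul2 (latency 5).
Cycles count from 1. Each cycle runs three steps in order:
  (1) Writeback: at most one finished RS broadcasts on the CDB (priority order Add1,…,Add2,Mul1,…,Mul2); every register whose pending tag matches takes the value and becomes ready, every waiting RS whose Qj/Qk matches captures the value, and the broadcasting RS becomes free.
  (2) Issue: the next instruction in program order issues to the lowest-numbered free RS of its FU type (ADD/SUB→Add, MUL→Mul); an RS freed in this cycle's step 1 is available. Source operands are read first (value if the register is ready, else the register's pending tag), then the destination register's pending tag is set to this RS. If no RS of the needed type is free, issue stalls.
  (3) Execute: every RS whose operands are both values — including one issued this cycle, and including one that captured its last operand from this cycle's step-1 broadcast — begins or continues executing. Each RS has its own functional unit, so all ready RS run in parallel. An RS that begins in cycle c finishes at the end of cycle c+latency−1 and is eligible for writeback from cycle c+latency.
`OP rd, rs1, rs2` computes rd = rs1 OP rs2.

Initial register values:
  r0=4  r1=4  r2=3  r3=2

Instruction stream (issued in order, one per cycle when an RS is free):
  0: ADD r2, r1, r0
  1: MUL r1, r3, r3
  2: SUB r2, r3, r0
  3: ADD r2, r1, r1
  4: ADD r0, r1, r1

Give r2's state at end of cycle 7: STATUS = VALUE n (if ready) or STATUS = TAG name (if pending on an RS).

STATUS = TAG Add1

  c1: issue ADD r2<-Add1  regs: r0:4,r1:4,r2:Add1,r3:2
  c2: issue MUL r1<-Mul1  regs: r0:4,r1:Mul1,r2:Add1,r3:2
  c3: issue SUB r2<-Add2  regs: r0:4,r1:Mul1,r2:Add2,r3:2
  c4: CDB Add1=8; issue ADD r2<-Add1  regs: r0:4,r1:Mul1,r2:Add1,r3:2
  c5: stall  regs: r0:4,r1:Mul1,r2:Add1,r3:2
  c6: CDB Add2=-2; issue ADD r0<-Add2  regs: r0:Add2,r1:Mul1,r2:Add1,r3:2
  c7: CDB Mul1=4  regs: r0:Add2,r1:4,r2:Add1,r3:2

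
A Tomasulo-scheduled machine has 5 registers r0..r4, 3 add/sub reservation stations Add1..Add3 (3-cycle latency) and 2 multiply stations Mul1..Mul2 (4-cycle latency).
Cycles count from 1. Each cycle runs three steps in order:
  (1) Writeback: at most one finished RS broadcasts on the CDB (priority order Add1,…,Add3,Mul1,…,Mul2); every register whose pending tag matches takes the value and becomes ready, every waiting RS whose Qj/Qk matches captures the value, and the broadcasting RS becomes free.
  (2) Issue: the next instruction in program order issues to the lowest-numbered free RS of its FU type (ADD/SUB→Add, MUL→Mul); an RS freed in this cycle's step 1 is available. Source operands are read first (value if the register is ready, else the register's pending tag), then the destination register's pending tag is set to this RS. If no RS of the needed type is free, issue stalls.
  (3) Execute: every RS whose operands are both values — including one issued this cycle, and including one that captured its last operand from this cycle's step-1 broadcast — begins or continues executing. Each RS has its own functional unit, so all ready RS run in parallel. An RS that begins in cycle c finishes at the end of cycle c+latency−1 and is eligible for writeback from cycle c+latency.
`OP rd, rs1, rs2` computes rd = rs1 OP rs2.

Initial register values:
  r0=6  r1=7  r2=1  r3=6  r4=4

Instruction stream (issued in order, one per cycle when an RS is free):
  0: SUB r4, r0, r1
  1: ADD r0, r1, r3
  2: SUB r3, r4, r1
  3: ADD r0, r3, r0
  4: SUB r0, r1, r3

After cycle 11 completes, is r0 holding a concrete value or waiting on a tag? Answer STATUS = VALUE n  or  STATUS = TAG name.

  c1: issue SUB r4<-Add1  regs: r0:6,r1:7,r2:1,r3:6,r4:Add1
  c2: issue ADD r0<-Add2  regs: r0:Add2,r1:7,r2:1,r3:6,r4:Add1
  c3: issue SUB r3<-Add3  regs: r0:Add2,r1:7,r2:1,r3:Add3,r4:Add1
  c4: CDB Add1=-1; issue ADD r0<-Add1  regs: r0:Add1,r1:7,r2:1,r3:Add3,r4:-1
  c5: CDB Add2=13; issue SUB r0<-Add2  regs: r0:Add2,r1:7,r2:1,r3:Add3,r4:-1
  c6: -  regs: r0:Add2,r1:7,r2:1,r3:Add3,r4:-1
  c7: CDB Add3=-8  regs: r0:Add2,r1:7,r2:1,r3:-8,r4:-1
  c8: -  regs: r0:Add2,r1:7,r2:1,r3:-8,r4:-1
  c9: -  regs: r0:Add2,r1:7,r2:1,r3:-8,r4:-1
  c10: CDB Add1=5  regs: r0:Add2,r1:7,r2:1,r3:-8,r4:-1
  c11: CDB Add2=15  regs: r0:15,r1:7,r2:1,r3:-8,r4:-1

STATUS = VALUE 15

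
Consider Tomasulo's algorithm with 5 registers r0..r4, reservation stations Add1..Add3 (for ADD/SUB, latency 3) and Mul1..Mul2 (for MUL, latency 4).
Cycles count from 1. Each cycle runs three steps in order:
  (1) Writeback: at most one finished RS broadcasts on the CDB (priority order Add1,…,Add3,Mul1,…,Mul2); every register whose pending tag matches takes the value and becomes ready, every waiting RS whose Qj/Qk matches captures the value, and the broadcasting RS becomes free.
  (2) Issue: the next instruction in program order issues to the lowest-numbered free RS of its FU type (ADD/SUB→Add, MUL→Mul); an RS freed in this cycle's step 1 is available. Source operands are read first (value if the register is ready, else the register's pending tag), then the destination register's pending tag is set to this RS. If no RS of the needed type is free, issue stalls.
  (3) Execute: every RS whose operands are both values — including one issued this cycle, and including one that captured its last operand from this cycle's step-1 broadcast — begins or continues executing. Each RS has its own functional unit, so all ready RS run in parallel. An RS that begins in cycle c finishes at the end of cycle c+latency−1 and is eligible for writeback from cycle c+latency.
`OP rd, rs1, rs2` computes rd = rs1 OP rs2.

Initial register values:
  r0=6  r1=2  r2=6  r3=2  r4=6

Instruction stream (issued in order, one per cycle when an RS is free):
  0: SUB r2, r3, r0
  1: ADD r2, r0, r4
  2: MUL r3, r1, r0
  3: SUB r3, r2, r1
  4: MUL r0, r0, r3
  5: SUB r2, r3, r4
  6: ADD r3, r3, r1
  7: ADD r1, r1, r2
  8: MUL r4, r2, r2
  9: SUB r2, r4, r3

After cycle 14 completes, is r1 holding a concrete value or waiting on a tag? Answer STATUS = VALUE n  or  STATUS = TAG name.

STATUS = VALUE 6

c1: issue SUB r2<-Add1 | r0:6,r1:2,r2:Add1,r3:2,r4:6
c2: issue ADD r2<-Add2 | r0:6,r1:2,r2:Add2,r3:2,r4:6
c3: issue MUL r3<-Mul1 | r0:6,r1:2,r2:Add2,r3:Mul1,r4:6
c4: CDB Add1=-4; issue SUB r3<-Add1 | r0:6,r1:2,r2:Add2,r3:Add1,r4:6
c5: CDB Add2=12; issue MUL r0<-Mul2 | r0:Mul2,r1:2,r2:12,r3:Add1,r4:6
c6: issue SUB r2<-Add2 | r0:Mul2,r1:2,r2:Add2,r3:Add1,r4:6
c7: CDB Mul1=12; issue ADD r3<-Add3 | r0:Mul2,r1:2,r2:Add2,r3:Add3,r4:6
c8: CDB Add1=10; issue ADD r1<-Add1 | r0:Mul2,r1:Add1,r2:Add2,r3:Add3,r4:6
c9: issue MUL r4<-Mul1 | r0:Mul2,r1:Add1,r2:Add2,r3:Add3,r4:Mul1
c10: stall | r0:Mul2,r1:Add1,r2:Add2,r3:Add3,r4:Mul1
c11: CDB Add2=4; issue SUB r2<-Add2 | r0:Mul2,r1:Add1,r2:Add2,r3:Add3,r4:Mul1
c12: CDB Add3=12 | r0:Mul2,r1:Add1,r2:Add2,r3:12,r4:Mul1
c13: CDB Mul2=60 | r0:60,r1:Add1,r2:Add2,r3:12,r4:Mul1
c14: CDB Add1=6 | r0:60,r1:6,r2:Add2,r3:12,r4:Mul1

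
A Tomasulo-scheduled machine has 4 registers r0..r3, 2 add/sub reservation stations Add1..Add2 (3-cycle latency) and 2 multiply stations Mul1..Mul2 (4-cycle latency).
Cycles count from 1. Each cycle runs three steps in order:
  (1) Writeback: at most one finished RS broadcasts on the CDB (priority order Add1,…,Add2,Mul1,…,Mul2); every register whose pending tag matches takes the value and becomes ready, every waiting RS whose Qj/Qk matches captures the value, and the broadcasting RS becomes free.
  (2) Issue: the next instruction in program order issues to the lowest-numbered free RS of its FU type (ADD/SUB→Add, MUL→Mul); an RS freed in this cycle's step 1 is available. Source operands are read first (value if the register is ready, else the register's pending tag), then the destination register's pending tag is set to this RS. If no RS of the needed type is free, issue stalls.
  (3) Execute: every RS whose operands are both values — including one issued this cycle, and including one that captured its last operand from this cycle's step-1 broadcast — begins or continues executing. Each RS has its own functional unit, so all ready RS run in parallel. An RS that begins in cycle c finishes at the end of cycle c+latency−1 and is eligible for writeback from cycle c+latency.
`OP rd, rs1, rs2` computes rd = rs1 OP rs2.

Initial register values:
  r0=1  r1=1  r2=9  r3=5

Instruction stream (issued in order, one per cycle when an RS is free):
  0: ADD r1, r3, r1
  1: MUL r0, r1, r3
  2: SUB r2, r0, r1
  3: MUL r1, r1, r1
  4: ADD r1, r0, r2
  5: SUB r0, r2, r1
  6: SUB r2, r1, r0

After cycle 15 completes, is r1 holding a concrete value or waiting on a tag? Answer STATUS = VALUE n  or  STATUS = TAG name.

  c1: issue ADD r1<-Add1  regs: r0:1,r1:Add1,r2:9,r3:5
  c2: issue MUL r0<-Mul1  regs: r0:Mul1,r1:Add1,r2:9,r3:5
  c3: issue SUB r2<-Add2  regs: r0:Mul1,r1:Add1,r2:Add2,r3:5
  c4: CDB Add1=6; issue MUL r1<-Mul2  regs: r0:Mul1,r1:Mul2,r2:Add2,r3:5
  c5: issue ADD r1<-Add1  regs: r0:Mul1,r1:Add1,r2:Add2,r3:5
  c6: stall  regs: r0:Mul1,r1:Add1,r2:Add2,r3:5
  c7: stall  regs: r0:Mul1,r1:Add1,r2:Add2,r3:5
  c8: CDB Mul1=30; stall  regs: r0:30,r1:Add1,r2:Add2,r3:5
  c9: CDB Mul2=36; stall  regs: r0:30,r1:Add1,r2:Add2,r3:5
  c10: stall  regs: r0:30,r1:Add1,r2:Add2,r3:5
  c11: CDB Add2=24; issue SUB r0<-Add2  regs: r0:Add2,r1:Add1,r2:24,r3:5
  c12: stall  regs: r0:Add2,r1:Add1,r2:24,r3:5
  c13: stall  regs: r0:Add2,r1:Add1,r2:24,r3:5
  c14: CDB Add1=54; issue SUB r2<-Add1  regs: r0:Add2,r1:54,r2:Add1,r3:5
  c15: -  regs: r0:Add2,r1:54,r2:Add1,r3:5

STATUS = VALUE 54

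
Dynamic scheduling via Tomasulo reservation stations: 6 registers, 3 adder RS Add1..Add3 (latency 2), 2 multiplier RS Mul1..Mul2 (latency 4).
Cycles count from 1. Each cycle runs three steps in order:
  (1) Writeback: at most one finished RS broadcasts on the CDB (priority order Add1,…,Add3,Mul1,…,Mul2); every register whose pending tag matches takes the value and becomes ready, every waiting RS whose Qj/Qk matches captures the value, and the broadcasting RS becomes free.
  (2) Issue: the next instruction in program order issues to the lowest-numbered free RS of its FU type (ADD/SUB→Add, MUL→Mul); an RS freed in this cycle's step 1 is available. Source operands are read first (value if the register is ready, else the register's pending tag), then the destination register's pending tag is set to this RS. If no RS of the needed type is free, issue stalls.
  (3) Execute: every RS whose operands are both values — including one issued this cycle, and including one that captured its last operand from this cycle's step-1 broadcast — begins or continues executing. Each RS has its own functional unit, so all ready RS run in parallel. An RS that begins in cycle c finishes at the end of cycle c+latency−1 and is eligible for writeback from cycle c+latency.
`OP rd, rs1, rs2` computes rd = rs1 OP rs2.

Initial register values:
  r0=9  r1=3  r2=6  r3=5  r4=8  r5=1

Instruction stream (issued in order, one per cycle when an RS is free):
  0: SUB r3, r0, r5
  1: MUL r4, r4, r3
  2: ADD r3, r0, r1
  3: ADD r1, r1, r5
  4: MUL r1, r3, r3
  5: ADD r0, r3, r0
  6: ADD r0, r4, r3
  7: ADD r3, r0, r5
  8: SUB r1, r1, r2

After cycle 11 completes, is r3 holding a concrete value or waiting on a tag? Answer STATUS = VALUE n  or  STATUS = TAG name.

c1: issue SUB r3<-Add1 | r0:9,r1:3,r2:6,r3:Add1,r4:8,r5:1
c2: issue MUL r4<-Mul1 | r0:9,r1:3,r2:6,r3:Add1,r4:Mul1,r5:1
c3: CDB Add1=8; issue ADD r3<-Add1 | r0:9,r1:3,r2:6,r3:Add1,r4:Mul1,r5:1
c4: issue ADD r1<-Add2 | r0:9,r1:Add2,r2:6,r3:Add1,r4:Mul1,r5:1
c5: CDB Add1=12; issue MUL r1<-Mul2 | r0:9,r1:Mul2,r2:6,r3:12,r4:Mul1,r5:1
c6: CDB Add2=4; issue ADD r0<-Add1 | r0:Add1,r1:Mul2,r2:6,r3:12,r4:Mul1,r5:1
c7: CDB Mul1=64; issue ADD r0<-Add2 | r0:Add2,r1:Mul2,r2:6,r3:12,r4:64,r5:1
c8: CDB Add1=21; issue ADD r3<-Add1 | r0:Add2,r1:Mul2,r2:6,r3:Add1,r4:64,r5:1
c9: CDB Add2=76; issue SUB r1<-Add2 | r0:76,r1:Add2,r2:6,r3:Add1,r4:64,r5:1
c10: CDB Mul2=144 | r0:76,r1:Add2,r2:6,r3:Add1,r4:64,r5:1
c11: CDB Add1=77 | r0:76,r1:Add2,r2:6,r3:77,r4:64,r5:1

STATUS = VALUE 77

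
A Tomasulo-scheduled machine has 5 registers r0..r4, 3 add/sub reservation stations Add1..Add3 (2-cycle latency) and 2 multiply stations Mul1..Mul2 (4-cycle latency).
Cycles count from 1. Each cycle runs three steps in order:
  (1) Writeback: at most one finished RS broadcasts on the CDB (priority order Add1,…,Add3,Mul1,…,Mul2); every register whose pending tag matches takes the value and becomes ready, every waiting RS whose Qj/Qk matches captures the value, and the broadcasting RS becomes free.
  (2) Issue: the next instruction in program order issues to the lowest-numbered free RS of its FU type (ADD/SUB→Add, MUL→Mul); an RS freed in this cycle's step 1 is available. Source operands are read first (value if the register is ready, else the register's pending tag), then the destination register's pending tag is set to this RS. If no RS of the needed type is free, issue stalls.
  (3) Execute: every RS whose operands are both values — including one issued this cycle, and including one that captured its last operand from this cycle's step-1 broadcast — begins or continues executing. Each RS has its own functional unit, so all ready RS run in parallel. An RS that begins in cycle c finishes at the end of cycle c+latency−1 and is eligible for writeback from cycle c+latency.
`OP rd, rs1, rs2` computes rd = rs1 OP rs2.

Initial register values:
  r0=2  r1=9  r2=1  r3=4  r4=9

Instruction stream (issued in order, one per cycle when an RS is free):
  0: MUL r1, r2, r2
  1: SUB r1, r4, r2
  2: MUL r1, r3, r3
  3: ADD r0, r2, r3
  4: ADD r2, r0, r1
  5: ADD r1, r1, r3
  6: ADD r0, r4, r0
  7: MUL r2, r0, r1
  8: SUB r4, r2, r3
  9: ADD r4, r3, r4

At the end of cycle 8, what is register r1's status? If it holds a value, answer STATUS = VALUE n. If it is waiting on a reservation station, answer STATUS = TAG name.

STATUS = TAG Add1

cycle 1: issue MUL r1<-Mul1 // r0:2,r1:Mul1,r2:1,r3:4,r4:9
cycle 2: issue SUB r1<-Add1 // r0:2,r1:Add1,r2:1,r3:4,r4:9
cycle 3: issue MUL r1<-Mul2 // r0:2,r1:Mul2,r2:1,r3:4,r4:9
cycle 4: CDB Add1=8; issue ADD r0<-Add1 // r0:Add1,r1:Mul2,r2:1,r3:4,r4:9
cycle 5: CDB Mul1=1; issue ADD r2<-Add2 // r0:Add1,r1:Mul2,r2:Add2,r3:4,r4:9
cycle 6: CDB Add1=5; issue ADD r1<-Add1 // r0:5,r1:Add1,r2:Add2,r3:4,r4:9
cycle 7: CDB Mul2=16; issue ADD r0<-Add3 // r0:Add3,r1:Add1,r2:Add2,r3:4,r4:9
cycle 8: issue MUL r2<-Mul1 // r0:Add3,r1:Add1,r2:Mul1,r3:4,r4:9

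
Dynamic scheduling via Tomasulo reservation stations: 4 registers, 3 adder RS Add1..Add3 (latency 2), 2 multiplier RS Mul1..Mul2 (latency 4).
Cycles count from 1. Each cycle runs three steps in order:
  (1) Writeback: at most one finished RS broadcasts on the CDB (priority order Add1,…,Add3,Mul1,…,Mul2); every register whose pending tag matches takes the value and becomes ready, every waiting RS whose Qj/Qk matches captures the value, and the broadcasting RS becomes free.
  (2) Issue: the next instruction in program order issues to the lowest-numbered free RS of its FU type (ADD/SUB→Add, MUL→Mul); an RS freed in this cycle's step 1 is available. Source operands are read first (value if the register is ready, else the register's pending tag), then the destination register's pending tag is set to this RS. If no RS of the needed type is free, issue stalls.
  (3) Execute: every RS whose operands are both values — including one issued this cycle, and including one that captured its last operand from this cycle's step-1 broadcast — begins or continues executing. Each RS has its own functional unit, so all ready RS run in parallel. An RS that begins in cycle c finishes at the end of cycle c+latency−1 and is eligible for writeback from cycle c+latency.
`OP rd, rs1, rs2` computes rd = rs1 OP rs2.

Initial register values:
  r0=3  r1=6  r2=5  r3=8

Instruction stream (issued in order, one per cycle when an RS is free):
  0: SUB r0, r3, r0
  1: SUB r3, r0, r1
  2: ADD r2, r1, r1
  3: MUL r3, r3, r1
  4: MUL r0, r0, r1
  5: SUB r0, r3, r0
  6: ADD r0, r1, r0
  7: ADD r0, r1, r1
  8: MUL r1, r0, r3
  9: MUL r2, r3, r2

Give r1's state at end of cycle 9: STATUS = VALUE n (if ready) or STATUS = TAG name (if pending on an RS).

  c1: issue SUB r0<-Add1  regs: r0:Add1,r1:6,r2:5,r3:8
  c2: issue SUB r3<-Add2  regs: r0:Add1,r1:6,r2:5,r3:Add2
  c3: CDB Add1=5; issue ADD r2<-Add1  regs: r0:5,r1:6,r2:Add1,r3:Add2
  c4: issue MUL r3<-Mul1  regs: r0:5,r1:6,r2:Add1,r3:Mul1
  c5: CDB Add1=12; issue MUL r0<-Mul2  regs: r0:Mul2,r1:6,r2:12,r3:Mul1
  c6: CDB Add2=-1; issue SUB r0<-Add1  regs: r0:Add1,r1:6,r2:12,r3:Mul1
  c7: issue ADD r0<-Add2  regs: r0:Add2,r1:6,r2:12,r3:Mul1
  c8: issue ADD r0<-Add3  regs: r0:Add3,r1:6,r2:12,r3:Mul1
  c9: CDB Mul2=30; issue MUL r1<-Mul2  regs: r0:Add3,r1:Mul2,r2:12,r3:Mul1

STATUS = TAG Mul2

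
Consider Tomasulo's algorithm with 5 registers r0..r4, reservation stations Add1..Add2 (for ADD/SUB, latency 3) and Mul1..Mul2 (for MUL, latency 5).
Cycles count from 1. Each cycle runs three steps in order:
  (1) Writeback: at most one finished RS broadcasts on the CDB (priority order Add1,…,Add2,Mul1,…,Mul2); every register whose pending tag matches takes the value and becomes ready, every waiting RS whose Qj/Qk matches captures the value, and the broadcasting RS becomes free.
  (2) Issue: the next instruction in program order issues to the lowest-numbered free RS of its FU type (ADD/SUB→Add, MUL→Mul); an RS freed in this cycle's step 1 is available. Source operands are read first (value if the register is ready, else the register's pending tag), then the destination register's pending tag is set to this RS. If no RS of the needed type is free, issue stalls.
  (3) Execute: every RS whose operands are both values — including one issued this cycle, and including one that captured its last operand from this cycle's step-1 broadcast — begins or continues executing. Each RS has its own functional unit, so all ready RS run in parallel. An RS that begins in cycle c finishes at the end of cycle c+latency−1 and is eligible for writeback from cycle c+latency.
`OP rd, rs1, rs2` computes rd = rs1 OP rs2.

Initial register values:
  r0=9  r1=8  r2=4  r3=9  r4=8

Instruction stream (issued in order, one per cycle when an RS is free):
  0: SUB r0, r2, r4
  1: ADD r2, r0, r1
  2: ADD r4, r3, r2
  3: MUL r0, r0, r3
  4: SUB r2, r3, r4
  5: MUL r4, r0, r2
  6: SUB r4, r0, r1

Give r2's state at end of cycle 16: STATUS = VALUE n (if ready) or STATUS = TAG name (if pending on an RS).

cycle 1: issue SUB r0<-Add1 // r0:Add1,r1:8,r2:4,r3:9,r4:8
cycle 2: issue ADD r2<-Add2 // r0:Add1,r1:8,r2:Add2,r3:9,r4:8
cycle 3: stall // r0:Add1,r1:8,r2:Add2,r3:9,r4:8
cycle 4: CDB Add1=-4; issue ADD r4<-Add1 // r0:-4,r1:8,r2:Add2,r3:9,r4:Add1
cycle 5: issue MUL r0<-Mul1 // r0:Mul1,r1:8,r2:Add2,r3:9,r4:Add1
cycle 6: stall // r0:Mul1,r1:8,r2:Add2,r3:9,r4:Add1
cycle 7: CDB Add2=4; issue SUB r2<-Add2 // r0:Mul1,r1:8,r2:Add2,r3:9,r4:Add1
cycle 8: issue MUL r4<-Mul2 // r0:Mul1,r1:8,r2:Add2,r3:9,r4:Mul2
cycle 9: stall // r0:Mul1,r1:8,r2:Add2,r3:9,r4:Mul2
cycle 10: CDB Add1=13; issue SUB r4<-Add1 // r0:Mul1,r1:8,r2:Add2,r3:9,r4:Add1
cycle 11: CDB Mul1=-36 // r0:-36,r1:8,r2:Add2,r3:9,r4:Add1
cycle 12: - // r0:-36,r1:8,r2:Add2,r3:9,r4:Add1
cycle 13: CDB Add2=-4 // r0:-36,r1:8,r2:-4,r3:9,r4:Add1
cycle 14: CDB Add1=-44 // r0:-36,r1:8,r2:-4,r3:9,r4:-44
cycle 15: - // r0:-36,r1:8,r2:-4,r3:9,r4:-44
cycle 16: - // r0:-36,r1:8,r2:-4,r3:9,r4:-44

STATUS = VALUE -4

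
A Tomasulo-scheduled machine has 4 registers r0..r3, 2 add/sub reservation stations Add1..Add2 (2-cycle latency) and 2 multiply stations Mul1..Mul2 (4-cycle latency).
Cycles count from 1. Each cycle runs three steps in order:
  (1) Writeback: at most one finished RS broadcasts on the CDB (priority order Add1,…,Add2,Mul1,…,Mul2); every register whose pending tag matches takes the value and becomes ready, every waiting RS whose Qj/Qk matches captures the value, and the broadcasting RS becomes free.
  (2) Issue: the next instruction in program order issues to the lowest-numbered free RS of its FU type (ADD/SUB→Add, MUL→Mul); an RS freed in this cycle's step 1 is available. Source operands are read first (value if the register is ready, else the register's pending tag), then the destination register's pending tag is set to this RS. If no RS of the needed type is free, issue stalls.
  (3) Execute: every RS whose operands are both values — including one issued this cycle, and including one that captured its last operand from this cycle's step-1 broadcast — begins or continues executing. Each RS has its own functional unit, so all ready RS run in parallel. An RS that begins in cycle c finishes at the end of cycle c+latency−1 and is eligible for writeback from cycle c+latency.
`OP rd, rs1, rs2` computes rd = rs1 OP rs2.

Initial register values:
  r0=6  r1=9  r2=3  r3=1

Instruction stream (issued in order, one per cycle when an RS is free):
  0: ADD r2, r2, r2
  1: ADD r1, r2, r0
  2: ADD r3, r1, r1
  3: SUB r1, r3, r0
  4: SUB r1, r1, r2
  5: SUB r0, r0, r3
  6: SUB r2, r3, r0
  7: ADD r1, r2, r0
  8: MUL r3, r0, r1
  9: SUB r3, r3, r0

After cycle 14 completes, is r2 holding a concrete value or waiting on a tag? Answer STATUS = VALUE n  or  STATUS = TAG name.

STATUS = VALUE 42

  c1: issue ADD r2<-Add1  regs: r0:6,r1:9,r2:Add1,r3:1
  c2: issue ADD r1<-Add2  regs: r0:6,r1:Add2,r2:Add1,r3:1
  c3: CDB Add1=6; issue ADD r3<-Add1  regs: r0:6,r1:Add2,r2:6,r3:Add1
  c4: stall  regs: r0:6,r1:Add2,r2:6,r3:Add1
  c5: CDB Add2=12; issue SUB r1<-Add2  regs: r0:6,r1:Add2,r2:6,r3:Add1
  c6: stall  regs: r0:6,r1:Add2,r2:6,r3:Add1
  c7: CDB Add1=24; issue SUB r1<-Add1  regs: r0:6,r1:Add1,r2:6,r3:24
  c8: stall  regs: r0:6,r1:Add1,r2:6,r3:24
  c9: CDB Add2=18; issue SUB r0<-Add2  regs: r0:Add2,r1:Add1,r2:6,r3:24
  c10: stall  regs: r0:Add2,r1:Add1,r2:6,r3:24
  c11: CDB Add1=12; issue SUB r2<-Add1  regs: r0:Add2,r1:12,r2:Add1,r3:24
  c12: CDB Add2=-18; issue ADD r1<-Add2  regs: r0:-18,r1:Add2,r2:Add1,r3:24
  c13: issue MUL r3<-Mul1  regs: r0:-18,r1:Add2,r2:Add1,r3:Mul1
  c14: CDB Add1=42; issue SUB r3<-Add1  regs: r0:-18,r1:Add2,r2:42,r3:Add1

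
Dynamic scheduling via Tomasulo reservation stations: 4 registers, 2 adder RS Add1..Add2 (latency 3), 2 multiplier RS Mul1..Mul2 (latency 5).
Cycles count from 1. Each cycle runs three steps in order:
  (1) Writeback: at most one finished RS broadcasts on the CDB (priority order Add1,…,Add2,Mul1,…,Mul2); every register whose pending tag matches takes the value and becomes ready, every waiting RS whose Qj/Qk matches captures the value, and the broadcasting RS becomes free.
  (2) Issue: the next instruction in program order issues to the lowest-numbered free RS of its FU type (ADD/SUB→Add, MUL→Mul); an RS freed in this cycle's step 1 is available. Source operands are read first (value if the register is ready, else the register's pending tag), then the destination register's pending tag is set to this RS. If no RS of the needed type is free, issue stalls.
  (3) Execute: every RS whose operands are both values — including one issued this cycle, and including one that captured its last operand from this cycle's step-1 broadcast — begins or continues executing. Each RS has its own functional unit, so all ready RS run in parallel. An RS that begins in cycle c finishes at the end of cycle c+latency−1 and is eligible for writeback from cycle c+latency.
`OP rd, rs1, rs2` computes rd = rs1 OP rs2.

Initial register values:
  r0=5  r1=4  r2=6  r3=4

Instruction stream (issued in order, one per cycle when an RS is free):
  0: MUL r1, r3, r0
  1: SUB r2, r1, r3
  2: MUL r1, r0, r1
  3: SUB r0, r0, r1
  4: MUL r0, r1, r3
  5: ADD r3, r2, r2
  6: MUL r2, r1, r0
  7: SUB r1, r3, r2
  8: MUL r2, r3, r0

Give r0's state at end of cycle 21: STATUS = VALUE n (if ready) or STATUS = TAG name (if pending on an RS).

STATUS = VALUE 400

  c1: issue MUL r1<-Mul1  regs: r0:5,r1:Mul1,r2:6,r3:4
  c2: issue SUB r2<-Add1  regs: r0:5,r1:Mul1,r2:Add1,r3:4
  c3: issue MUL r1<-Mul2  regs: r0:5,r1:Mul2,r2:Add1,r3:4
  c4: issue SUB r0<-Add2  regs: r0:Add2,r1:Mul2,r2:Add1,r3:4
  c5: stall  regs: r0:Add2,r1:Mul2,r2:Add1,r3:4
  c6: CDB Mul1=20; issue MUL r0<-Mul1  regs: r0:Mul1,r1:Mul2,r2:Add1,r3:4
  c7: stall  regs: r0:Mul1,r1:Mul2,r2:Add1,r3:4
  c8: stall  regs: r0:Mul1,r1:Mul2,r2:Add1,r3:4
  c9: CDB Add1=16; issue ADD r3<-Add1  regs: r0:Mul1,r1:Mul2,r2:16,r3:Add1
  c10: stall  regs: r0:Mul1,r1:Mul2,r2:16,r3:Add1
  c11: CDB Mul2=100; issue MUL r2<-Mul2  regs: r0:Mul1,r1:100,r2:Mul2,r3:Add1
  c12: CDB Add1=32; issue SUB r1<-Add1  regs: r0:Mul1,r1:Add1,r2:Mul2,r3:32
  c13: stall  regs: r0:Mul1,r1:Add1,r2:Mul2,r3:32
  c14: CDB Add2=-95; stall  regs: r0:Mul1,r1:Add1,r2:Mul2,r3:32
  c15: stall  regs: r0:Mul1,r1:Add1,r2:Mul2,r3:32
  c16: CDB Mul1=400; issue MUL r2<-Mul1  regs: r0:400,r1:Add1,r2:Mul1,r3:32
  c17: -  regs: r0:400,r1:Add1,r2:Mul1,r3:32
  c18: -  regs: r0:400,r1:Add1,r2:Mul1,r3:32
  c19: -  regs: r0:400,r1:Add1,r2:Mul1,r3:32
  c20: -  regs: r0:400,r1:Add1,r2:Mul1,r3:32
  c21: CDB Mul1=12800  regs: r0:400,r1:Add1,r2:12800,r3:32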